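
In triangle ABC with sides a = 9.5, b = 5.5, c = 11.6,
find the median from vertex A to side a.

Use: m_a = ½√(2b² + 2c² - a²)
m_a = ½√(2·5.5² + 2·11.6² - 9.5²)
m_a = ½√(60.5 + 269.12 - 90.25) = ½√239.37 = 7.736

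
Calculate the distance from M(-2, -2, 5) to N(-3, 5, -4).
d = √[(-1)² + (7)² + (-9)²] = √131 = 11.45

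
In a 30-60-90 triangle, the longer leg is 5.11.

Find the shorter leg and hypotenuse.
In a 30-60-90 triangle, sides are in ratio 1 : √3 : 2.
Long leg = short leg·√3  →  short leg = 5.11/√3 = 2.95
Hypotenuse = 2·(short leg) = 2·5.11/√3 = 5.901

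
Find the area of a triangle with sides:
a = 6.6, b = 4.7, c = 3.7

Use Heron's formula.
s = (a+b+c)/2 = (6.6+4.7+3.7)/2 = 7.5
A = √(s(s-a)(s-b)(s-c)) = √(7.5·0.9·2.8·3.8)
A = √71.82 = 8.475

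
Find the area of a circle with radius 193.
Area = pi * r²
Area = pi * 193²
Area = pi * 37249
Area = 117021.18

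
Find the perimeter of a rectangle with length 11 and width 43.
Perimeter = 2 * (length + width)
Perimeter = 2 * (11 + 43)
Perimeter = 2 * 54
Perimeter = 108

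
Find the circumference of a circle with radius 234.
Circumference = 2 * pi * r
Circumference = 2 * pi * 234
Circumference = 1470.27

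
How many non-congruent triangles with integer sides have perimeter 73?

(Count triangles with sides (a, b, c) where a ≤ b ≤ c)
With a ≤ b ≤ c and a + b + c = 73, the triangle inequality a + b > c gives c < 73/2, so c ≤ 36.
Iterate a from 1 to ⌊p/3⌋ = 24; for each a, b ranges from a to ⌊(p−a)/2⌋ with c = p − a − b, keeping only c ≥ b.
Triples: (1, 36, 36), (2, 35, 36), (3, 34, 36), …
Count = 120 triangles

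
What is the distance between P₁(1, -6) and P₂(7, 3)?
Using the distance formula: d = sqrt((x₂-x₁)² + (y₂-y₁)²)
dx = 7 - 1 = 6
dy = 3 - (-6) = 9
d = sqrt(6² + 9²) = sqrt(36 + 81) = sqrt(117) = 10.82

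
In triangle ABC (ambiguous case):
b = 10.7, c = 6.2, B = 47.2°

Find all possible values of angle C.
sin(C)/c = sin(B)/b  →  sin(C) = c·sin(B)/b = 6.2·sin(47.2°)/10.7 = 0.425152
C₁ = arcsin(0.425152) = 25.16°,  C₂ = 180° - C₁ = 154.84°
Check C₂: A = 180° - 47.2° - 154.84° = -22.04° ≤ 0, rejected
C = 25.16° (one solution)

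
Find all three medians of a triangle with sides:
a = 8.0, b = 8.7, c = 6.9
Using m_x = ½√(2y² + 2z² - x²):
m_a = ½√(2·8.7² + 2·6.9² - 8.0²) = ½√182.6 = 6.756
m_b = ½√(2·8.0² + 2·6.9² - 8.7²) = ½√147.53 = 6.073
m_c = ½√(2·8.0² + 2·8.7² - 6.9²) = ½√231.77 = 7.612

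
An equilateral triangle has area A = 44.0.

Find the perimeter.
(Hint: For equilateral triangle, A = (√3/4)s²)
A = (√3/4)s²  →  s² = 4A/√3 = 4·44.0/√3 = 101.614
s = 10.0804
Perimeter = 3s = 30.24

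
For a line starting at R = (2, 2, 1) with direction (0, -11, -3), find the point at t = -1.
P(-1) = (2 + 0(-1), 2 + (-11)(-1), 1 + (-3)(-1)) = (2, 13, 4)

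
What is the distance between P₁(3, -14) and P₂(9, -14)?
Using the distance formula: d = sqrt((x₂-x₁)² + (y₂-y₁)²)
dx = 9 - 3 = 6
dy = (-14) - (-14) = 0
d = sqrt(6² + 0²) = sqrt(36 + 0) = sqrt(36) = 6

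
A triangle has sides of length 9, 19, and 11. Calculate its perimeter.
Perimeter = sum of all sides
Perimeter = 9 + 19 + 11
Perimeter = 39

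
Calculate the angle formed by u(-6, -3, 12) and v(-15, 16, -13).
u·v = -114, |u|² = 189, |v|² = 650
cos θ = -114/√122850 ≈ -0.3252
θ ≈ 109.0°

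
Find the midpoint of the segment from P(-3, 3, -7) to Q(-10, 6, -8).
Midpoint = ((-3-10)/2, (3+6)/2, (-7-8)/2) = (-6.5, 4.5, -7.5)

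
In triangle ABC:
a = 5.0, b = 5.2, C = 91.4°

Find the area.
Using A = ½ab·sin(C):
A = ½·5.0·5.2·sin(91.4°) = ½·26·0.999701 = 13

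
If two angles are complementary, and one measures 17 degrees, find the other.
Complementary angles sum to 90 degrees.
Other angle = 90 - 17
Other angle = 73 degrees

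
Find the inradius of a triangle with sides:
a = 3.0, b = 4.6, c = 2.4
s = (a+b+c)/2 = (3.0+4.6+2.4)/2 = 5
Area = √(s(s-a)(s-b)(s-c)) = √(5·2·0.4·2.6) = 3.2249
r = Area/s = 3.2249/5 = 0.645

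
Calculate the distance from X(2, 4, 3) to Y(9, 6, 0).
d = √[(7)² + (2)² + (-3)²] = √62 = 7.874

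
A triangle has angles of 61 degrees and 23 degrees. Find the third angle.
Sum of angles in a triangle = 180 degrees
Third angle = 180 - 61 - 23
Third angle = 96 degrees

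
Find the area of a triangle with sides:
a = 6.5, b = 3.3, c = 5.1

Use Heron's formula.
s = (a+b+c)/2 = (6.5+3.3+5.1)/2 = 7.45
A = √(s(s-a)(s-b)(s-c)) = √(7.45·0.95·4.15·2.35)
A = √69.0233 = 8.308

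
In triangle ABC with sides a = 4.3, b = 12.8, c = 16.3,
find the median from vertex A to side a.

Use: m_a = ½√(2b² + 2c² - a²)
m_a = ½√(2·12.8² + 2·16.3² - 4.3²)
m_a = ½√(327.68 + 531.38 - 18.49) = ½√840.57 = 14.5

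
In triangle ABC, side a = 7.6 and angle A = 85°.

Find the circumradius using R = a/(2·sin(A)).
R = a/(2·sin(A)) = 7.6/(2·sin(85°))
R = 7.6/(2·0.996195) = 7.6/1.992389 = 3.815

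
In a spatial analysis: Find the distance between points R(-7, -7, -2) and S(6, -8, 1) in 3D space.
d = √[(13)² + (-1)² + (3)²] = √179 = 13.38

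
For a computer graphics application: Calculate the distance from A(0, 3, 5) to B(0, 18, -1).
d = √[(0)² + (15)² + (-6)²] = √261 = 16.16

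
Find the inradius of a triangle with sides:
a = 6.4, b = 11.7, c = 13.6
s = (a+b+c)/2 = (6.4+11.7+13.6)/2 = 15.85
Area = √(s(s-a)(s-b)(s-c)) = √(15.85·9.45·4.15·2.25) = 37.3978
r = Area/s = 37.3978/15.85 = 2.359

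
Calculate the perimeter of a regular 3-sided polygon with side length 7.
Perimeter = number of sides * side length
Perimeter = 3 * 7
Perimeter = 21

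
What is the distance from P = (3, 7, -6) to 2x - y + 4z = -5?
d = |2(3) + (-1)(7) + 4(-6) - (-5)| / √(2² + (-1)² + 4²) = 20/√21 = 4.364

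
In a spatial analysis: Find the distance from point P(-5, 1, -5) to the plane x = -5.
d = |1(-5) + 0(1) + 0(-5) - (-5)| / √(1² + 0² + 0²) = 0/√1 = 0.0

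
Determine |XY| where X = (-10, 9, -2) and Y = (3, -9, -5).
d = √[(13)² + (-18)² + (-3)²] = √502 = 22.41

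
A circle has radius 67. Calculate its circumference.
Circumference = 2 * pi * r
Circumference = 2 * pi * 67
Circumference = 420.97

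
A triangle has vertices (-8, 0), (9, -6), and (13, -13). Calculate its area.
Using the coordinate formula: Area = (1/2)|x₁(y₂-y₃) + x₂(y₃-y₁) + x₃(y₁-y₂)|
Area = (1/2)|(-8)((-6)-(-13)) + 9((-13)-0) + 13(0-(-6))|
Area = (1/2)|(-8)*7 + 9*(-13) + 13*6|
Area = (1/2)|(-56) + (-117) + 78|
Area = (1/2)*95 = 47.50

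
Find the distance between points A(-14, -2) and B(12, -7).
Using the distance formula: d = sqrt((x₂-x₁)² + (y₂-y₁)²)
dx = 12 - (-14) = 26
dy = (-7) - (-2) = -5
d = sqrt(26² + (-5)²) = sqrt(676 + 25) = sqrt(701) = 26.48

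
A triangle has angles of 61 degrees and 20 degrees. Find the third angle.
Sum of angles in a triangle = 180 degrees
Third angle = 180 - 61 - 20
Third angle = 99 degrees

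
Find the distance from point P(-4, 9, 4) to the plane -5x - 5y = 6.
d = |(-5)(-4) + (-5)(9) + 0(4) - (6)| / √((-5)² + (-5)² + 0²) = 31/√50 = 4.384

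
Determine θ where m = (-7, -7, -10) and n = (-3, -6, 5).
m·n = 13, |m|² = 198, |n|² = 70
cos θ = 13/√13860 ≈ 0.1104
θ ≈ 83.66°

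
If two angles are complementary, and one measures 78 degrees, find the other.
Complementary angles sum to 90 degrees.
Other angle = 90 - 78
Other angle = 12 degrees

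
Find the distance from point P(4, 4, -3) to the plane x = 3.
d = |1(4) + 0(4) + 0(-3) - (3)| / √(1² + 0² + 0²) = 1/√1 = 1.0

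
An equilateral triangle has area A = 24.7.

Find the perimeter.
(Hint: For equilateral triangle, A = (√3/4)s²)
A = (√3/4)s²  →  s² = 4A/√3 = 4·24.7/√3 = 57.0422
s = 7.55263
Perimeter = 3s = 22.66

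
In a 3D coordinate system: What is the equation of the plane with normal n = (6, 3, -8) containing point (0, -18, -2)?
d = n·P = (6)(0) + (3)(-18) + (-8)(-2) = -38
Plane: 6x + 3y - 8z = -38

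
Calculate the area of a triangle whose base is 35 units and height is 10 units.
Area = (1/2) * base * height
Area = (1/2) * 35 * 10
Area = 175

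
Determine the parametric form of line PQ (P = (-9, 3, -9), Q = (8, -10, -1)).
Direction vector d = Q - P = (17, -13, 8)
x = -9 + 17t, y = 3 - 13t, z = -9 + 8t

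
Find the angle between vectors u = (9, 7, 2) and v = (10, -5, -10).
u·v = 35, |u|² = 134, |v|² = 225
cos θ = 35/√30150 ≈ 0.2016
θ ≈ 78.37°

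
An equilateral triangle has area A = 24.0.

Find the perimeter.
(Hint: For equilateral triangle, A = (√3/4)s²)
A = (√3/4)s²  →  s² = 4A/√3 = 4·24.0/√3 = 55.4256
s = 7.44484
Perimeter = 3s = 22.33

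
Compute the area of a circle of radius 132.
Area = pi * r²
Area = pi * 132²
Area = pi * 17424
Area = 54739.11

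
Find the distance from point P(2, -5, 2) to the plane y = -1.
d = |0(2) + 1(-5) + 0(2) - (-1)| / √(0² + 1² + 0²) = 4/√1 = 4.0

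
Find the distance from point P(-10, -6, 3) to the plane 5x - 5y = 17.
d = |5(-10) + (-5)(-6) + 0(3) - (17)| / √(5² + (-5)² + 0²) = 37/√50 = 5.233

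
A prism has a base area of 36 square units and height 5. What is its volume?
Volume = base area * height
Volume = 36 * 5
Volume = 180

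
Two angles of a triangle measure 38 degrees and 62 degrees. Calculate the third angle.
Sum of angles in a triangle = 180 degrees
Third angle = 180 - 38 - 62
Third angle = 80 degrees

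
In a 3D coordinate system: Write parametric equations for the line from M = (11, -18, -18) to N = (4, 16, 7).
Direction vector d = N - M = (-7, 34, 25)
x = 11 - 7t, y = -18 + 34t, z = -18 + 25t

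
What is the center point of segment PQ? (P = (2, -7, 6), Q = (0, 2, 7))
Midpoint = ((2+0)/2, (-7+2)/2, (6+7)/2) = (1, -2.5, 6.5)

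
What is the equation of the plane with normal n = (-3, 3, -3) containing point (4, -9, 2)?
d = n·P = (-3)(4) + (3)(-9) + (-3)(2) = -45
Plane: -3x + 3y - 3z = -45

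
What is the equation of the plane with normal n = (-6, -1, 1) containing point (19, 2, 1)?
d = n·P = (-6)(19) + (-1)(2) + (1)(1) = -115
Plane: -6x - y + z = -115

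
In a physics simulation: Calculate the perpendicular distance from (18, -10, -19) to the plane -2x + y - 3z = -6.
d = |(-2)(18) + 1(-10) + (-3)(-19) - (-6)| / √((-2)² + 1² + (-3)²) = 17/√14 = 4.543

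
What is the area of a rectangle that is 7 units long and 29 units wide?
Area = length * width
Area = 7 * 29
Area = 203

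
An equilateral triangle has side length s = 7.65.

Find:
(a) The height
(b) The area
(a) Height h = s·√3/2 = 7.65·√3/2 = 6.625
(b) Area = (√3/4)·s² = (√3/4)·7.65² = (√3/4)·58.5225 = 25.34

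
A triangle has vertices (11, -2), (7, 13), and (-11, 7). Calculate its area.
Using the coordinate formula: Area = (1/2)|x₁(y₂-y₃) + x₂(y₃-y₁) + x₃(y₁-y₂)|
Area = (1/2)|11(13-7) + 7(7-(-2)) + (-11)((-2)-13)|
Area = (1/2)|11*6 + 7*9 + (-11)*(-15)|
Area = (1/2)|66 + 63 + 165|
Area = (1/2)*294 = 147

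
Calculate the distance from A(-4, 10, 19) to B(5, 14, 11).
d = √[(9)² + (4)² + (-8)²] = √161 = 12.69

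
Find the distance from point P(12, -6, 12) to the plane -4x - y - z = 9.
d = |(-4)(12) + (-1)(-6) + (-1)(12) - (9)| / √((-4)² + (-1)² + (-1)²) = 63/√18 = 14.85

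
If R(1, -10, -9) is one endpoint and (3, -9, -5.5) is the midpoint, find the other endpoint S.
S = (2×3 - 1, 2×(-9) - (-10), 2×(-5.5) - (-9)) = (5, -8, -2)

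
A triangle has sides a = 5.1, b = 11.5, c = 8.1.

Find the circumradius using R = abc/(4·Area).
s = (a+b+c)/2 = 12.35
Area = √(s(s-a)(s-b)(s-c)) = √(12.35·7.25·0.85·4.25) = 17.9848
R = abc/(4·Area) = (5.1·11.5·8.1)/(4·17.9848) = 475.065/71.9392 = 6.604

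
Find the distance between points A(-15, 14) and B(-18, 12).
Using the distance formula: d = sqrt((x₂-x₁)² + (y₂-y₁)²)
dx = (-18) - (-15) = -3
dy = 12 - 14 = -2
d = sqrt((-3)² + (-2)²) = sqrt(9 + 4) = sqrt(13) = 3.61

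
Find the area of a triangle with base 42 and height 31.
Area = (1/2) * base * height
Area = (1/2) * 42 * 31
Area = 651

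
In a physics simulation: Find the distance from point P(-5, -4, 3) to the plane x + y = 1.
d = |1(-5) + 1(-4) + 0(3) - (1)| / √(1² + 1² + 0²) = 10/√2 = 7.071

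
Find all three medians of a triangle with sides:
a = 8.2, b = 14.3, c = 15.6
Using m_x = ½√(2y² + 2z² - x²):
m_a = ½√(2·14.3² + 2·15.6² - 8.2²) = ½√828.46 = 14.39
m_b = ½√(2·8.2² + 2·15.6² - 14.3²) = ½√416.71 = 10.21
m_c = ½√(2·8.2² + 2·14.3² - 15.6²) = ½√300.1 = 8.662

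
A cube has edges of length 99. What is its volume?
Volume = s³
Volume = 99³
Volume = 970299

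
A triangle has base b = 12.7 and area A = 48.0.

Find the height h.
A = ½bh  →  h = 2A/b
h = 2·48.0/12.7 = 7.559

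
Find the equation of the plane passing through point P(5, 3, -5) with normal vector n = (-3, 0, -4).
d = n·P = (-3)(5) + (0)(3) + (-4)(-5) = 5
Plane: -3x - 4z = 5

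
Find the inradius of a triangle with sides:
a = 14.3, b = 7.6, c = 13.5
s = (a+b+c)/2 = (14.3+7.6+13.5)/2 = 17.7
Area = √(s(s-a)(s-b)(s-c)) = √(17.7·3.4·10.1·4.2) = 50.5256
r = Area/s = 50.5256/17.7 = 2.855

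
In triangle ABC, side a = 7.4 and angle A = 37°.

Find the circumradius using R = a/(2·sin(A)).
R = a/(2·sin(A)) = 7.4/(2·sin(37°))
R = 7.4/(2·0.601815) = 7.4/1.203630 = 6.148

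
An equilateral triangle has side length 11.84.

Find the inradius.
For an equilateral triangle, r = s/(2√3) where s is the side.
r = 11.84/(2√3) = 11.84/3.464102 = 3.418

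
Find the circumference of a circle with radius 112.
Circumference = 2 * pi * r
Circumference = 2 * pi * 112
Circumference = 703.72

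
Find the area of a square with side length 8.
Area = s²
Area = 8²
Area = 64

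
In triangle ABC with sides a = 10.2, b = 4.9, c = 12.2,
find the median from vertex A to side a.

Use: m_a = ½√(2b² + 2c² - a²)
m_a = ½√(2·4.9² + 2·12.2² - 10.2²)
m_a = ½√(48.02 + 297.68 - 104.04) = ½√241.66 = 7.773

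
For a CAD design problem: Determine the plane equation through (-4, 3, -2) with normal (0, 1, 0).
d = n·P = (0)(-4) + (1)(3) + (0)(-2) = 3
Plane: y = 3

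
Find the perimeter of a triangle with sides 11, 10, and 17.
Perimeter = sum of all sides
Perimeter = 11 + 10 + 17
Perimeter = 38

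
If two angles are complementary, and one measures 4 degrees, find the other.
Complementary angles sum to 90 degrees.
Other angle = 90 - 4
Other angle = 86 degrees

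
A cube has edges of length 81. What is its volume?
Volume = s³
Volume = 81³
Volume = 531441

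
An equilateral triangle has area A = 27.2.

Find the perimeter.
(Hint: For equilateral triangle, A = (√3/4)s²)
A = (√3/4)s²  →  s² = 4A/√3 = 4·27.2/√3 = 62.8157
s = 7.92564
Perimeter = 3s = 23.78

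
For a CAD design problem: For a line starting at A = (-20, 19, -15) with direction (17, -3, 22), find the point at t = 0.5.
P(0.5) = (-20 + 17(0.5), 19 + (-3)(0.5), -15 + 22(0.5)) = (-11.5, 17.5, -4)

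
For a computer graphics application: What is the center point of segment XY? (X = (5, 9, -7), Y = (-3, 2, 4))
Midpoint = ((5-3)/2, (9+2)/2, (-7+4)/2) = (1, 5.5, -1.5)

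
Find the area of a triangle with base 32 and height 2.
Area = (1/2) * base * height
Area = (1/2) * 32 * 2
Area = 32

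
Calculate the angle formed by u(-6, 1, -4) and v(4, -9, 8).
u·v = -65, |u|² = 53, |v|² = 161
cos θ = -65/√8533 ≈ -0.7037
θ ≈ 134.7°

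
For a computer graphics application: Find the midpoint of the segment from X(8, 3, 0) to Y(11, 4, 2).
Midpoint = ((8+11)/2, (3+4)/2, (0+2)/2) = (9.5, 3.5, 1)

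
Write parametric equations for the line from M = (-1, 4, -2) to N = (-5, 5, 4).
Direction vector d = N - M = (-4, 1, 6)
x = -1 - 4t, y = 4 + t, z = -2 + 6t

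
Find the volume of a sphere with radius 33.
Volume = (4/3) * pi * r³
Volume = (4/3) * pi * 33³
Volume = (4/3) * pi * 35937
Volume = 150532.55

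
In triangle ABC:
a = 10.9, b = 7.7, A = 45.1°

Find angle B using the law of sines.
sin(B)/b = sin(A)/a
sin(B) = b·sin(A)/a = 7.7·sin(45.1°)/10.9 = 0.500387
B = arcsin(0.500387) = 30.03°  (b ≤ a, so B ≤ A and the acute solution is unique)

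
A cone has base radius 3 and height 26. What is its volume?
Volume = (1/3) * pi * r² * h
Volume = (1/3) * pi * 3² * 26
Volume = (1/3) * pi * 9 * 26
Volume = (1/3) * pi * 234
Volume = 245.04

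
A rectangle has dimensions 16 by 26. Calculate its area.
Area = length * width
Area = 16 * 26
Area = 416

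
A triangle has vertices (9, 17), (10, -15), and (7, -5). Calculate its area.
Using the coordinate formula: Area = (1/2)|x₁(y₂-y₃) + x₂(y₃-y₁) + x₃(y₁-y₂)|
Area = (1/2)|9((-15)-(-5)) + 10((-5)-17) + 7(17-(-15))|
Area = (1/2)|9*(-10) + 10*(-22) + 7*32|
Area = (1/2)|(-90) + (-220) + 224|
Area = (1/2)*86 = 43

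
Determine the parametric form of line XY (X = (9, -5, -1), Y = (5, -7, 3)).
Direction vector d = Y - X = (-4, -2, 4)
x = 9 - 4t, y = -5 - 2t, z = -1 + 4t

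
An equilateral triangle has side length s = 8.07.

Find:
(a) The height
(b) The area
(a) Height h = s·√3/2 = 8.07·√3/2 = 6.989
(b) Area = (√3/4)·s² = (√3/4)·8.07² = (√3/4)·65.1249 = 28.2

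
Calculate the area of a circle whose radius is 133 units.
Area = pi * r²
Area = pi * 133²
Area = pi * 17689
Area = 55571.63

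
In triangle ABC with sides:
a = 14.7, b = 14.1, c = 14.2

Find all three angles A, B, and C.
By the law of cosines:
cos(A) = (b² + c² - a²)/(2bc) = 0.460394  →  A = 62.59°
cos(B) = (a² + c² - b²)/(2ac) = 0.524384  →  B = 58.37°
cos(C) = (a² + b² - c²)/(2ab) = 0.514450  →  C = 59.04°
Check: A + B + C = 180.0° ✓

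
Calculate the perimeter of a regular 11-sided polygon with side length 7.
Perimeter = number of sides * side length
Perimeter = 11 * 7
Perimeter = 77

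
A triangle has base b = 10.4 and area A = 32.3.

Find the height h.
A = ½bh  →  h = 2A/b
h = 2·32.3/10.4 = 6.212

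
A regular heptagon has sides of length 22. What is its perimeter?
Perimeter = number of sides * side length
Perimeter = 7 * 22
Perimeter = 154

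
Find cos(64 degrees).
cos(64 degrees) = 0.4384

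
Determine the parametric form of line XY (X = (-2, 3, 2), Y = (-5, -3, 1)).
Direction vector d = Y - X = (-3, -6, -1)
x = -2 - 3t, y = 3 - 6t, z = 2 - t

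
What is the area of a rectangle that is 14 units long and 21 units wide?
Area = length * width
Area = 14 * 21
Area = 294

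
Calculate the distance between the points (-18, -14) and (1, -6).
Using the distance formula: d = sqrt((x₂-x₁)² + (y₂-y₁)²)
dx = 1 - (-18) = 19
dy = (-6) - (-14) = 8
d = sqrt(19² + 8²) = sqrt(361 + 64) = sqrt(425) = 20.62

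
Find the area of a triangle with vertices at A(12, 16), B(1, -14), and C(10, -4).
Using the coordinate formula: Area = (1/2)|x₁(y₂-y₃) + x₂(y₃-y₁) + x₃(y₁-y₂)|
Area = (1/2)|12((-14)-(-4)) + 1((-4)-16) + 10(16-(-14))|
Area = (1/2)|12*(-10) + 1*(-20) + 10*30|
Area = (1/2)|(-120) + (-20) + 300|
Area = (1/2)*160 = 80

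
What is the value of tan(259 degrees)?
tan(259 degrees) = 5.1446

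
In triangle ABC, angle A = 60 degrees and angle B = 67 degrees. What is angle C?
Sum of angles in a triangle = 180 degrees
Third angle = 180 - 60 - 67
Third angle = 53 degrees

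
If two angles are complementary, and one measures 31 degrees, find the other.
Complementary angles sum to 90 degrees.
Other angle = 90 - 31
Other angle = 59 degrees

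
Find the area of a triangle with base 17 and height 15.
Area = (1/2) * base * height
Area = (1/2) * 17 * 15
Area = 127.50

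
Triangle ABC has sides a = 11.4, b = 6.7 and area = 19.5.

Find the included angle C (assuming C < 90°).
Area = ½ab·sin(C)  →  sin(C) = 2·Area/(ab)
sin(C) = 2·19.5/(11.4·6.7) = 0.510605
C = arcsin(0.510605) = 30.7°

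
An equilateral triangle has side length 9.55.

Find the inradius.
For an equilateral triangle, r = s/(2√3) where s is the side.
r = 9.55/(2√3) = 9.55/3.464102 = 2.757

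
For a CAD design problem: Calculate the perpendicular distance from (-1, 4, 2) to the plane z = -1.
d = |0(-1) + 0(4) + 1(2) - (-1)| / √(0² + 0² + 1²) = 3/√1 = 3.0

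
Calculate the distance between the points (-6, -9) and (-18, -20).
Using the distance formula: d = sqrt((x₂-x₁)² + (y₂-y₁)²)
dx = (-18) - (-6) = -12
dy = (-20) - (-9) = -11
d = sqrt((-12)² + (-11)²) = sqrt(144 + 121) = sqrt(265) = 16.28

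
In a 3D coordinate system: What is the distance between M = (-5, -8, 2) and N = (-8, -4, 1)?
d = √[(-3)² + (4)² + (-1)²] = √26 = 5.099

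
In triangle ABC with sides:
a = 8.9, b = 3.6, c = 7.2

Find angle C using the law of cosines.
cos(C) = (a² + b² - c²)/(2ab)
cos(C) = (8.9² + 3.6² - 7.2²)/(2·8.9·3.6) = 40.33/64.08 = 0.629370
C = arccos(0.629370) = 51°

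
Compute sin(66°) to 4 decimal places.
sin(66 degrees) = 0.9135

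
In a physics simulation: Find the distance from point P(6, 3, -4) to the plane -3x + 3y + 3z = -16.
d = |(-3)(6) + 3(3) + 3(-4) - (-16)| / √((-3)² + 3² + 3²) = 5/√27 = 0.9623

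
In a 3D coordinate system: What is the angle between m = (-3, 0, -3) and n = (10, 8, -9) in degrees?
m·n = -3, |m|² = 18, |n|² = 245
cos θ = -3/√4410 ≈ -0.04518
θ ≈ 92.59°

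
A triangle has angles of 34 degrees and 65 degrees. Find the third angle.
Sum of angles in a triangle = 180 degrees
Third angle = 180 - 34 - 65
Third angle = 81 degrees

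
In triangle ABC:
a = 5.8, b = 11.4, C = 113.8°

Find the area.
Using A = ½ab·sin(C):
A = ½·5.8·11.4·sin(113.8°) = ½·66.12·0.914960 = 30.25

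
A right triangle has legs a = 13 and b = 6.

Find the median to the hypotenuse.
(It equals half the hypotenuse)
Hypotenuse c = √(13² + 6²) = √205 = 14.3178
Median to hypotenuse = c/2 = 7.159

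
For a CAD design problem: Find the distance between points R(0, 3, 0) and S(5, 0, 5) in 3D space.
d = √[(5)² + (-3)² + (5)²] = √59 = 7.681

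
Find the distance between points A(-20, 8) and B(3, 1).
Using the distance formula: d = sqrt((x₂-x₁)² + (y₂-y₁)²)
dx = 3 - (-20) = 23
dy = 1 - 8 = -7
d = sqrt(23² + (-7)²) = sqrt(529 + 49) = sqrt(578) = 24.04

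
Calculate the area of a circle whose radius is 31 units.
Area = pi * r²
Area = pi * 31²
Area = pi * 961
Area = 3019.07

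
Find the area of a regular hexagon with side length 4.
For a regular 6-gon with side length s = 4:
Apothem a = s / (2*tan(pi/6)) = 4 / (2*tan(pi/6)) ≈ 3.4641
Perimeter P = 6 * 4 = 24
Area = (1/2) * P * a = (1/2) * 24 * 3.4641 = 41.57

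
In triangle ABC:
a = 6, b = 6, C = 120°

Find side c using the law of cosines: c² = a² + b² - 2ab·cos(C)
c² = 6² + 6² - 2·6·6·cos(120°)
c² = 36 + 36 - 72·-0.5000 = 108
c = √108 = 10.39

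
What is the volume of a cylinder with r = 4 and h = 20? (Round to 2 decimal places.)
Volume = pi * r² * h
Volume = pi * 4² * 20
Volume = pi * 16 * 20
Volume = pi * 320
Volume = 1005.31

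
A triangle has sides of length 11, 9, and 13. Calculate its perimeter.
Perimeter = sum of all sides
Perimeter = 11 + 9 + 13
Perimeter = 33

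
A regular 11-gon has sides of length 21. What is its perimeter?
Perimeter = number of sides * side length
Perimeter = 11 * 21
Perimeter = 231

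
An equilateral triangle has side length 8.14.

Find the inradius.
For an equilateral triangle, r = s/(2√3) where s is the side.
r = 8.14/(2√3) = 8.14/3.464102 = 2.35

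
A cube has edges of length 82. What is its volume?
Volume = s³
Volume = 82³
Volume = 551368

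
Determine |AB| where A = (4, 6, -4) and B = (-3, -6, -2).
d = √[(-7)² + (-12)² + (2)²] = √197 = 14.04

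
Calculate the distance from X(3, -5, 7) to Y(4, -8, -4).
d = √[(1)² + (-3)² + (-11)²] = √131 = 11.45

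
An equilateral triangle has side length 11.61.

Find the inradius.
For an equilateral triangle, r = s/(2√3) where s is the side.
r = 11.61/(2√3) = 11.61/3.464102 = 3.352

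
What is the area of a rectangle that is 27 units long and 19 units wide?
Area = length * width
Area = 27 * 19
Area = 513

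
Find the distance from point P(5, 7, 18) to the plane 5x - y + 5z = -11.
d = |5(5) + (-1)(7) + 5(18) - (-11)| / √(5² + (-1)² + 5²) = 119/√51 = 16.66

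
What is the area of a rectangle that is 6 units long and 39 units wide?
Area = length * width
Area = 6 * 39
Area = 234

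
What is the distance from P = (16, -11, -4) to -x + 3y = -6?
d = |(-1)(16) + 3(-11) + 0(-4) - (-6)| / √((-1)² + 3² + 0²) = 43/√10 = 13.6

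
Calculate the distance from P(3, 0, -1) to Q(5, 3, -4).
d = √[(2)² + (3)² + (-3)²] = √22 = 4.69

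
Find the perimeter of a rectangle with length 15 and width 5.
Perimeter = 2 * (length + width)
Perimeter = 2 * (15 + 5)
Perimeter = 2 * 20
Perimeter = 40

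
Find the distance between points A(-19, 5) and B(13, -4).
Using the distance formula: d = sqrt((x₂-x₁)² + (y₂-y₁)²)
dx = 13 - (-19) = 32
dy = (-4) - 5 = -9
d = sqrt(32² + (-9)²) = sqrt(1024 + 81) = sqrt(1105) = 33.24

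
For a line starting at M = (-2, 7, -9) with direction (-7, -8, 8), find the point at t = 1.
P(1) = (-2 + (-7)(1), 7 + (-8)(1), -9 + 8(1)) = (-9, -1, -1)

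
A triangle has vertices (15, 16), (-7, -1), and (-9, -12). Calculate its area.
Using the coordinate formula: Area = (1/2)|x₁(y₂-y₃) + x₂(y₃-y₁) + x₃(y₁-y₂)|
Area = (1/2)|15((-1)-(-12)) + (-7)((-12)-16) + (-9)(16-(-1))|
Area = (1/2)|15*11 + (-7)*(-28) + (-9)*17|
Area = (1/2)|165 + 196 + (-153)|
Area = (1/2)*208 = 104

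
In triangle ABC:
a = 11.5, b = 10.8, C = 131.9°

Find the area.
Using A = ½ab·sin(C):
A = ½·11.5·10.8·sin(131.9°) = ½·124.2·0.744312 = 46.22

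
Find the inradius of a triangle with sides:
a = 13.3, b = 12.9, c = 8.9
s = (a+b+c)/2 = (13.3+12.9+8.9)/2 = 17.55
Area = √(s(s-a)(s-b)(s-c)) = √(17.55·4.25·4.65·8.65) = 54.7731
r = Area/s = 54.7731/17.55 = 3.121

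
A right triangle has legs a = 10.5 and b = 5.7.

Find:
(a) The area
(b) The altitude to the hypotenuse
(a) Area = ½ab = ½·10.5·5.7 = 29.925
(b) Hypotenuse c = √(10.5² + 5.7²) = √142.74 = 11.9474
    Area = ½·c·h_c  →  h_c = 2·Area/c = 2·29.925/11.9474 = 5.009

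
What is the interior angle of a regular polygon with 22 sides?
Interior angle of a regular n-gon = (n-2)*180/n
Interior angle = (22-2)*180/22
Interior angle = 20*180/22
Interior angle = 3600/22
Interior angle = 163.64 degrees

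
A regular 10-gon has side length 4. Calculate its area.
For a regular 10-gon with side length s = 4:
Apothem a = s / (2*tan(pi/10)) = 4 / (2*tan(pi/10)) ≈ 6.1554
Perimeter P = 10 * 4 = 40
Area = (1/2) * P * a = (1/2) * 40 * 6.1554 = 123.11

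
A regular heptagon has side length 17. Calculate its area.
For a regular 7-gon with side length s = 17:
Apothem a = s / (2*tan(pi/7)) = 17 / (2*tan(pi/7)) ≈ 17.6504
Perimeter P = 7 * 17 = 119
Area = (1/2) * P * a = (1/2) * 119 * 17.6504 = 1050.20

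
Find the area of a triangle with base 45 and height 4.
Area = (1/2) * base * height
Area = (1/2) * 45 * 4
Area = 90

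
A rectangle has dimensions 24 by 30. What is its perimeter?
Perimeter = 2 * (length + width)
Perimeter = 2 * (24 + 30)
Perimeter = 2 * 54
Perimeter = 108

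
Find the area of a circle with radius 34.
Area = pi * r²
Area = pi * 34²
Area = pi * 1156
Area = 3631.68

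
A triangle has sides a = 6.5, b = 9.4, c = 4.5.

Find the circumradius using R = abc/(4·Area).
s = (a+b+c)/2 = 10.2
Area = √(s(s-a)(s-b)(s-c)) = √(10.2·3.7·0.8·5.7) = 13.1185
R = abc/(4·Area) = (6.5·9.4·4.5)/(4·13.1185) = 274.95/52.474 = 5.24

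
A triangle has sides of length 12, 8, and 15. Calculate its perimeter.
Perimeter = sum of all sides
Perimeter = 12 + 8 + 15
Perimeter = 35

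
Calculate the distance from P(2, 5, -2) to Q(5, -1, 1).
d = √[(3)² + (-6)² + (3)²] = √54 = 7.348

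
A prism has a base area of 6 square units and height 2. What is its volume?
Volume = base area * height
Volume = 6 * 2
Volume = 12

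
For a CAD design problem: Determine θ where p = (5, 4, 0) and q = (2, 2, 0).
p·q = 18, |p|² = 41, |q|² = 8
cos θ = 18/√328 ≈ 0.9939
θ ≈ 6.34°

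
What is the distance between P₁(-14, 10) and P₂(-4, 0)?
Using the distance formula: d = sqrt((x₂-x₁)² + (y₂-y₁)²)
dx = (-4) - (-14) = 10
dy = 0 - 10 = -10
d = sqrt(10² + (-10)²) = sqrt(100 + 100) = sqrt(200) = 14.14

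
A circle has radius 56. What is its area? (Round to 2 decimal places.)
Area = pi * r²
Area = pi * 56²
Area = pi * 3136
Area = 9852.03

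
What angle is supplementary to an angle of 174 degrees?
Supplementary angles sum to 180 degrees.
Other angle = 180 - 174
Other angle = 6 degrees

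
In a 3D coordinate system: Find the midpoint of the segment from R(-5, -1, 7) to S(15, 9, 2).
Midpoint = ((-5+15)/2, (-1+9)/2, (7+2)/2) = (5, 4, 4.5)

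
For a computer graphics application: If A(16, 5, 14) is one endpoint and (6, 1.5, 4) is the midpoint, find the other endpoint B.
B = (2×6 - 16, 2×1.5 - 5, 2×4 - 14) = (-4, -2, -6)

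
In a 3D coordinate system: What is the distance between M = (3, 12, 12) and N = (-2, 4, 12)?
d = √[(-5)² + (-8)² + (0)²] = √89 = 9.434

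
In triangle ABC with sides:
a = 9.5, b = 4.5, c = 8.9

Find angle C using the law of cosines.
cos(C) = (a² + b² - c²)/(2ab)
cos(C) = (9.5² + 4.5² - 8.9²)/(2·9.5·4.5) = 31.29/85.5 = 0.365965
C = arccos(0.365965) = 68.53°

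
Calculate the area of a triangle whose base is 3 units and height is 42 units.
Area = (1/2) * base * height
Area = (1/2) * 3 * 42
Area = 63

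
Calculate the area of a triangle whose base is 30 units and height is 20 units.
Area = (1/2) * base * height
Area = (1/2) * 30 * 20
Area = 300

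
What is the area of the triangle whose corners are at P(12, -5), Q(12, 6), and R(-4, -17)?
Using the coordinate formula: Area = (1/2)|x₁(y₂-y₃) + x₂(y₃-y₁) + x₃(y₁-y₂)|
Area = (1/2)|12(6-(-17)) + 12((-17)-(-5)) + (-4)((-5)-6)|
Area = (1/2)|12*23 + 12*(-12) + (-4)*(-11)|
Area = (1/2)|276 + (-144) + 44|
Area = (1/2)*176 = 88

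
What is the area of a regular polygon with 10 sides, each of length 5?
For a regular 10-gon with side length s = 5:
Apothem a = s / (2*tan(pi/10)) = 5 / (2*tan(pi/10)) ≈ 7.6942
Perimeter P = 10 * 5 = 50
Area = (1/2) * P * a = (1/2) * 50 * 7.6942 = 192.36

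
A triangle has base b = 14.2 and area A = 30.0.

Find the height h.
A = ½bh  →  h = 2A/b
h = 2·30.0/14.2 = 4.225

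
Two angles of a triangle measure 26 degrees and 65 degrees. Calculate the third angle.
Sum of angles in a triangle = 180 degrees
Third angle = 180 - 26 - 65
Third angle = 89 degrees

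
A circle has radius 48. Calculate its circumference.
Circumference = 2 * pi * r
Circumference = 2 * pi * 48
Circumference = 301.59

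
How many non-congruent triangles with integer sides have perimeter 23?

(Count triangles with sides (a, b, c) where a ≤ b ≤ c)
With a ≤ b ≤ c and a + b + c = 23, the triangle inequality a + b > c gives c < 23/2, so c ≤ 11.
Iterate a from 1 to ⌊p/3⌋ = 7; for each a, b ranges from a to ⌊(p−a)/2⌋ with c = p − a − b, keeping only c ≥ b.
Triples: (1, 11, 11), (2, 10, 11), (3, 9, 11), …
Count = 14 triangles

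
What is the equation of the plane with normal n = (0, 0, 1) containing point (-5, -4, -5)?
d = n·P = (0)(-5) + (0)(-4) + (1)(-5) = -5
Plane: z = -5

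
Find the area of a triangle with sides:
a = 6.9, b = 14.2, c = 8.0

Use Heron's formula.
s = (a+b+c)/2 = (6.9+14.2+8.0)/2 = 14.55
A = √(s(s-a)(s-b)(s-c)) = √(14.55·7.65·0.35·6.55)
A = √255.172 = 15.97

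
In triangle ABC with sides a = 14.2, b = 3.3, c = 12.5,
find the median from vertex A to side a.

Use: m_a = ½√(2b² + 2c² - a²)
m_a = ½√(2·3.3² + 2·12.5² - 14.2²)
m_a = ½√(21.78 + 312.5 - 201.64) = ½√132.64 = 5.758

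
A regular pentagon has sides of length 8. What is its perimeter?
Perimeter = number of sides * side length
Perimeter = 5 * 8
Perimeter = 40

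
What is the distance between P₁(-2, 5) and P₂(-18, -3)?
Using the distance formula: d = sqrt((x₂-x₁)² + (y₂-y₁)²)
dx = (-18) - (-2) = -16
dy = (-3) - 5 = -8
d = sqrt((-16)² + (-8)²) = sqrt(256 + 64) = sqrt(320) = 17.89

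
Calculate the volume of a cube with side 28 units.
Volume = s³
Volume = 28³
Volume = 21952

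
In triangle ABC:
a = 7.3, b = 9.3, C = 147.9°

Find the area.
Using A = ½ab·sin(C):
A = ½·7.3·9.3·sin(147.9°) = ½·67.89·0.531399 = 18.04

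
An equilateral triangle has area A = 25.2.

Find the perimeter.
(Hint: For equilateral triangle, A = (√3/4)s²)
A = (√3/4)s²  →  s² = 4A/√3 = 4·25.2/√3 = 58.1969
s = 7.62869
Perimeter = 3s = 22.89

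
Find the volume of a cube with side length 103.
Volume = s³
Volume = 103³
Volume = 1092727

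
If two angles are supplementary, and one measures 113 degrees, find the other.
Supplementary angles sum to 180 degrees.
Other angle = 180 - 113
Other angle = 67 degrees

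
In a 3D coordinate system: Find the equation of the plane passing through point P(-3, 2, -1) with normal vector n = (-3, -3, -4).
d = n·P = (-3)(-3) + (-3)(2) + (-4)(-1) = 7
Plane: -3x - 3y - 4z = 7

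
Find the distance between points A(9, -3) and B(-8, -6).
Using the distance formula: d = sqrt((x₂-x₁)² + (y₂-y₁)²)
dx = (-8) - 9 = -17
dy = (-6) - (-3) = -3
d = sqrt((-17)² + (-3)²) = sqrt(289 + 9) = sqrt(298) = 17.26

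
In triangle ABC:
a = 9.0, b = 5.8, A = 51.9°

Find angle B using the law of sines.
sin(B)/b = sin(A)/a
sin(B) = b·sin(A)/a = 5.8·sin(51.9°)/9.0 = 0.507136
B = arcsin(0.507136) = 30.47°  (b ≤ a, so B ≤ A and the acute solution is unique)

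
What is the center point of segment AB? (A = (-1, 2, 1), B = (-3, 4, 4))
Midpoint = ((-1-3)/2, (2+4)/2, (1+4)/2) = (-2, 3, 2.5)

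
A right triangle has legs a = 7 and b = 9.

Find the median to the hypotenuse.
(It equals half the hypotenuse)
Hypotenuse c = √(7² + 9²) = √130 = 11.4018
Median to hypotenuse = c/2 = 5.701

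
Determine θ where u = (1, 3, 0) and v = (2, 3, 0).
u·v = 11, |u|² = 10, |v|² = 13
cos θ = 11/√130 ≈ 0.9648
θ ≈ 15.26°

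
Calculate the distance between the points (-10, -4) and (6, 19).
Using the distance formula: d = sqrt((x₂-x₁)² + (y₂-y₁)²)
dx = 6 - (-10) = 16
dy = 19 - (-4) = 23
d = sqrt(16² + 23²) = sqrt(256 + 529) = sqrt(785) = 28.02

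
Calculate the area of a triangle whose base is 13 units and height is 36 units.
Area = (1/2) * base * height
Area = (1/2) * 13 * 36
Area = 234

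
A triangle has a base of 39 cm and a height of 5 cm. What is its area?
Area = (1/2) * base * height
Area = (1/2) * 39 * 5
Area = 97.50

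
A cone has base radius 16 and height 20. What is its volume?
Volume = (1/3) * pi * r² * h
Volume = (1/3) * pi * 16² * 20
Volume = (1/3) * pi * 256 * 20
Volume = (1/3) * pi * 5120
Volume = 5361.65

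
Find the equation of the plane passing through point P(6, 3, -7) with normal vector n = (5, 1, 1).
d = n·P = (5)(6) + (1)(3) + (1)(-7) = 26
Plane: 5x + y + z = 26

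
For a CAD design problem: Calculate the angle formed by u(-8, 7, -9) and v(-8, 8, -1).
u·v = 129, |u|² = 194, |v|² = 129
cos θ = 129/√25026 ≈ 0.8154
θ ≈ 35.37°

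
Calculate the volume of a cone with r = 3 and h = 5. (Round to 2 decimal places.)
Volume = (1/3) * pi * r² * h
Volume = (1/3) * pi * 3² * 5
Volume = (1/3) * pi * 9 * 5
Volume = (1/3) * pi * 45
Volume = 47.12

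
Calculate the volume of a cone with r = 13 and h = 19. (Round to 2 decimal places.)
Volume = (1/3) * pi * r² * h
Volume = (1/3) * pi * 13² * 19
Volume = (1/3) * pi * 169 * 19
Volume = (1/3) * pi * 3211
Volume = 3362.55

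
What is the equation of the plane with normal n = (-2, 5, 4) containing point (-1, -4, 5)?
d = n·P = (-2)(-1) + (5)(-4) + (4)(5) = 2
Plane: -2x + 5y + 4z = 2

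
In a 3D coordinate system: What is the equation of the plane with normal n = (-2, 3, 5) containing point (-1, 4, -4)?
d = n·P = (-2)(-1) + (3)(4) + (5)(-4) = -6
Plane: -2x + 3y + 5z = -6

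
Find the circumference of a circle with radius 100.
Circumference = 2 * pi * r
Circumference = 2 * pi * 100
Circumference = 628.32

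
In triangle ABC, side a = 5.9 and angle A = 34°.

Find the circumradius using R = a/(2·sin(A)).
R = a/(2·sin(A)) = 5.9/(2·sin(34°))
R = 5.9/(2·0.559193) = 5.9/1.118386 = 5.275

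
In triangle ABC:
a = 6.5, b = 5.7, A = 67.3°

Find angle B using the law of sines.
sin(B)/b = sin(A)/a
sin(B) = b·sin(A)/a = 5.7·sin(67.3°)/6.5 = 0.808995
B = arcsin(0.808995) = 54°  (b ≤ a, so B ≤ A and the acute solution is unique)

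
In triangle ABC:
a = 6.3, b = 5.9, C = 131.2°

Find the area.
Using A = ½ab·sin(C):
A = ½·6.3·5.9·sin(131.2°) = ½·37.17·0.752415 = 13.98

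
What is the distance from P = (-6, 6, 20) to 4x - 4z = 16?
d = |4(-6) + 0(6) + (-4)(20) - (16)| / √(4² + 0² + (-4)²) = 120/√32 = 21.21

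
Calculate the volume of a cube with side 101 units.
Volume = s³
Volume = 101³
Volume = 1030301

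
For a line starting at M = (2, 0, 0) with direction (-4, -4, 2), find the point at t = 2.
P(2) = (2 + (-4)(2), 0 + (-4)(2), 0 + 2(2)) = (-6, -8, 4)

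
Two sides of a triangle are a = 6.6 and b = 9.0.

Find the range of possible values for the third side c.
By the triangle inequality: |a - b| < c < a + b
|6.6 - 9.0| < c < 6.6 + 9.0
2.4 < c < 15.6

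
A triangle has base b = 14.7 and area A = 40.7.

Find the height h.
A = ½bh  →  h = 2A/b
h = 2·40.7/14.7 = 5.537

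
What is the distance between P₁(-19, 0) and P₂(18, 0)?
Using the distance formula: d = sqrt((x₂-x₁)² + (y₂-y₁)²)
dx = 18 - (-19) = 37
dy = 0 - 0 = 0
d = sqrt(37² + 0²) = sqrt(1369 + 0) = sqrt(1369) = 37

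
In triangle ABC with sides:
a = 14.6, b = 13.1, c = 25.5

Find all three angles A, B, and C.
By the law of cosines:
cos(A) = (b² + c² - a²)/(2bc) = 0.911091  →  A = 24.34°
cos(B) = (a² + c² - b²)/(2ac) = 0.929089  →  B = 21.71°
cos(C) = (a² + b² - c²)/(2ab) = -0.694029  →  C = 133.9°
Check: A + B + C = 180.0° ✓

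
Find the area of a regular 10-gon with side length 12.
For a regular 10-gon with side length s = 12:
Apothem a = s / (2*tan(pi/10)) = 12 / (2*tan(pi/10)) ≈ 18.4661
Perimeter P = 10 * 12 = 120
Area = (1/2) * P * a = (1/2) * 120 * 18.4661 = 1107.97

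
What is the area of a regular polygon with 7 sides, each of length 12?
For a regular 7-gon with side length s = 12:
Apothem a = s / (2*tan(pi/7)) = 12 / (2*tan(pi/7)) ≈ 12.4591
Perimeter P = 7 * 12 = 84
Area = (1/2) * P * a = (1/2) * 84 * 12.4591 = 523.28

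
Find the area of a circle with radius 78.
Area = pi * r²
Area = pi * 78²
Area = pi * 6084
Area = 19113.45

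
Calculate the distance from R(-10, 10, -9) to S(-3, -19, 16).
d = √[(7)² + (-29)² + (25)²] = √1515 = 38.92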